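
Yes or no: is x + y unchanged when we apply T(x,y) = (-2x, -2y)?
No

Substitute T(x,y) = (-2x, -2y) into the expression and compare with the original.

Original: x + y
After applying T: (-2x) + (-2y) = -2x - 2y

This differs from the original x + y (difference: -3x - 3y), so the expression is NOT invariant.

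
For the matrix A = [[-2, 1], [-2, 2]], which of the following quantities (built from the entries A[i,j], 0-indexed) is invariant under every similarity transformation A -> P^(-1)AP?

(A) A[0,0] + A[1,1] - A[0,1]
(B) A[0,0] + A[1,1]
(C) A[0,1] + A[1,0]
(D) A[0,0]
B

A[0,0] + A[1,1] is the trace of A. By the cyclic property of the trace, tr(P^(-1)AP) = tr(APP^(-1)) = tr(A), so it is the same for every matrix similar to A.

The other combinations are not similarity invariants. For example, take P = [[1, -1], [0, 1]] (det P = 1), so P^(-1) = [[1, 1], [0, 1]] and
B = P^(-1)AP = [[-4, 7], [-2, 4]].
Evaluating each option on A and on B:
(A) A[0,0] + A[1,1] - A[0,1]: -1 for A, -7 for B -> changes
(B) A[0,0] + A[1,1]: 0 for A, 0 for B -> unchanged
(C) A[0,1] + A[1,0]: -1 for A, 5 for B -> changes
(D) A[0,0]: -2 for A, -4 for B -> changes

Only (B) A[0,0] + A[1,1] = 0 survives (and it does so for every P, not just this one), so it is the invariant.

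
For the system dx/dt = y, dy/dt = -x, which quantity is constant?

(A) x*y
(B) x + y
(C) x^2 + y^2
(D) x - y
C

A first integral I satisfies dI/dt = 0 along every solution. Differentiate each option and use the equation of motion:
(A) d/dt[x*y] = (dx/dt)y + x(dy/dt) = y^2 - x^2, not identically 0
(B) d/dt[x + y] = y + (-x) = y - x, not identically 0
(C) d/dt[x^2 + y^2] = 2x*dx/dt + 2y*dy/dt = 2x*y + 2y*(-x) = 0
(D) d/dt[x - y] = y - (-x) = x + y, not identically 0

Only (C) has zero time-derivative. So x^2 + y^2 (the squared radius; trajectories are circles) is the conserved quantity.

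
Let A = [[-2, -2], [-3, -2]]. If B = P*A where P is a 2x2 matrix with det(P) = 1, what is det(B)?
-2

By the multiplicative property of determinants, det(B) = det(P*A) = det(P) * det(A) = det(A),
so the determinant is invariant under multiplication by any determinant-1 matrix; we just need det(A).

det(A) = (-2)(-2) - (-2)(-3) = 4 - 6 = -2

Therefore det(B) = 1 * (-2) = -2.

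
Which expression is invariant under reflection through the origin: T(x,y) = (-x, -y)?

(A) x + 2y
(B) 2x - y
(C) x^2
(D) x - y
C

The map is reflection through the origin: T(x,y) = (-x, -y).
Substitute the transformed coordinates into each option and compare with the original:
(A) x + 2y  ->  (-x) + 2(-y) = -x - 2y   [differs from x + 2y: not invariant]
(B) 2x - y  ->  2(-x) - (-y) = -2x + y   [differs from 2x - y: not invariant]
(C) x^2  ->  (-x)^2 = x^2   [equals x^2: invariant]
(D) x - y  ->  (-x) - (-y) = -x + y   [differs from x - y: not invariant]

Only option (C), x^2, is unchanged by the transformation.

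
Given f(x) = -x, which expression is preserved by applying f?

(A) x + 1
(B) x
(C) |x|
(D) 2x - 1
C

For f(x) = -x:
Applying f replaces x by -x. Since |-x| = |x|, the absolute value is unchanged by f, whereas x -> -x, 2x - 1 -> -2x - 1 and x + 1 -> -x + 1 all change.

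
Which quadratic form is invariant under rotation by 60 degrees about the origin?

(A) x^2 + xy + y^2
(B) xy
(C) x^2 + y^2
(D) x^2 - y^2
C

Rotation by 60 degrees sends (x, y) to (x/2 - sqrt(3)y/2, sqrt(3)x/2 + y/2).
Substitute the transformed coordinates into each option and compare with the original:
(A) x^2 + xy + y^2  ->  (x/2 - sqrt(3)y/2)^2 + (x/2 - sqrt(3)y/2)(sqrt(3)x/2 + y/2) + (sqrt(3)x/2 + y/2)^2 = sqrt(3)x^2/4 + x^2 - xy/2 - sqrt(3)y^2/4 + y^2   [differs from x^2 + xy + y^2: not invariant]
(B) xy  ->  (x/2 - sqrt(3)y/2)(sqrt(3)x/2 + y/2) = sqrt(3)x^2/4 - xy/2 - sqrt(3)y^2/4   [differs from xy: not invariant]
(C) x^2 + y^2  ->  (x/2 - sqrt(3)y/2)^2 + (sqrt(3)x/2 + y/2)^2 = x^2 + y^2   [equals x^2 + y^2: invariant]
(D) x^2 - y^2  ->  (x/2 - sqrt(3)y/2)^2 - (sqrt(3)x/2 + y/2)^2 = -x^2/2 - sqrt(3)xy + y^2/2   [differs from x^2 - y^2: not invariant]

Only option (C), x^2 + y^2, is unchanged by the transformation.
x^2 + y^2 is the squared distance from the origin, which rotations preserve.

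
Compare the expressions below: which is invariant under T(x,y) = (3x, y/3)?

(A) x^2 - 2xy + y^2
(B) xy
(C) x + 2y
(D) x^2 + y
B

An expression E(x,y) is invariant under T if E(T(x,y)) = E(x,y). Here T(x,y) = (3x, y/3).
Substitute the transformed coordinates into each option and compare with the original:
(A) x^2 - 2xy + y^2  ->  (3x)^2 - 2(3x)(y/3) + (y/3)^2 = 9x^2 - 2xy + y^2/9   [differs from x^2 - 2xy + y^2: not invariant]
(B) xy  ->  (3x)(y/3) = xy   [equals xy: invariant]
(C) x + 2y  ->  (3x) + 2(y/3) = 3x + 2y/3   [differs from x + 2y: not invariant]
(D) x^2 + y  ->  (3x)^2 + (y/3) = 9x^2 + y/3   [differs from x^2 + y: not invariant]

Only option (B), xy, is unchanged by the transformation.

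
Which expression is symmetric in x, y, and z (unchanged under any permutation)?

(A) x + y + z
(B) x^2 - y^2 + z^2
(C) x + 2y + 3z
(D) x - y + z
A

A symmetric expression is unchanged when the variables are permuted; here the transformation to test is the swap (x, y) -> (y, x).
A symmetric expression must survive every permutation; the single swap x <-> y already eliminates the distractors, and the keyed expression is also unchanged by x <-> z and y <-> z (each variable enters it in exactly the same way).
Substitute the transformed coordinates into each option and compare with the original:
(A) x + y + z  ->  (y) + (x) + z = x + y + z   [equals x + y + z: invariant]
(B) x^2 - y^2 + z^2  ->  (y)^2 - (x)^2 + z^2 = -x^2 + y^2 + z^2   [differs from x^2 - y^2 + z^2: not invariant]
(C) x + 2y + 3z  ->  (y) + 2(x) + 3z = 2x + y + 3z   [differs from x + 2y + 3z: not invariant]
(D) x - y + z  ->  (y) - (x) + z = -x + y + z   [differs from x - y + z: not invariant]

Only option (A), x + y + z, is unchanged by the transformation.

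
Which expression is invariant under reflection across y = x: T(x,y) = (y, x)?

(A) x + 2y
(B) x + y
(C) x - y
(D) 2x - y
B

The map is reflection across y = x: T(x,y) = (y, x).
Substitute the transformed coordinates into each option and compare with the original:
(A) x + 2y  ->  (y) + 2(x) = 2x + y   [differs from x + 2y: not invariant]
(B) x + y  ->  (y) + (x) = x + y   [equals x + y: invariant]
(C) x - y  ->  (y) - (x) = -x + y   [differs from x - y: not invariant]
(D) 2x - y  ->  2(y) - (x) = -x + 2y   [differs from 2x - y: not invariant]

Only option (B), x + y, is unchanged by the transformation.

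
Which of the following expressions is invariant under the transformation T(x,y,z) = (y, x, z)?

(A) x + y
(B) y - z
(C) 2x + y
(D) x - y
A

Apply T(x,y,z) = (y, x, z) to each option, i.e. replace (x, y, z) by the transformed coordinates.
Substitute the transformed coordinates into each option and compare with the original:
(A) x + y  ->  (y) + (x) = x + y   [equals x + y: invariant]
(B) y - z  ->  (x) - (z) = x - z   [differs from y - z: not invariant]
(C) 2x + y  ->  2(y) + (x) = x + 2y   [differs from 2x + y: not invariant]
(D) x - y  ->  (y) - (x) = -x + y   [differs from x - y: not invariant]

Only option (A), x + y, is unchanged by the transformation.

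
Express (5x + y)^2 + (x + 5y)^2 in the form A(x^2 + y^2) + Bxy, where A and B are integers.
26(x^2 + y^2) + 20xy

Expanding: (5x + y)^2 = 25x^2 + 10xy + y^2
(x + 5y)^2 = x^2 + 10xy + 25y^2
Sum = (25+1)(x^2+y^2) + 20xy = 26(x^2 + y^2) + 20xy
This is symmetric in x and y.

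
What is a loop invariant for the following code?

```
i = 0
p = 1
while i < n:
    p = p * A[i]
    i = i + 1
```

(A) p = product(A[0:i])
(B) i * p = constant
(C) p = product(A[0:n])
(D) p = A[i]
A

A loop invariant must hold before the first iteration and be re-established by every execution of the body.

(A) p = product(A[0:i]): Initially i = 0 and p = 1 = product of the empty slice A[0:0]. If p = product(A[0:i]) holds at the top of an iteration, the body sets p to product(A[0:i]) * A[i] = product(A[0:i+1]) and then i to i+1, so the property is restored. At exit i = n, giving p = product(A[0:n]).

The other options fail:
(B) i * p = constant: initially i * p = 0, but after one iteration it is 1 * A[0], which is nonzero in general.
(C) p = product(A[0:n]): false before the loop (p = 1, not the full product) -- it only becomes true at exit.
(D) p = A[i]: after the first iteration p = A[0] but i = 1; in general p is a product of several elements, not a single one.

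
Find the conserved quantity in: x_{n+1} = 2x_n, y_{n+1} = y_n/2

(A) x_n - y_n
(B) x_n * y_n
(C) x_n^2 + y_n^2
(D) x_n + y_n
B

For the recurrence x_{n+1} = 2x_n, y_{n+1} = y_n/2:

x_{n+1} * y_{n+1} = (2x_n) * (y_n/2) = x_n * y_n
The product is conserved.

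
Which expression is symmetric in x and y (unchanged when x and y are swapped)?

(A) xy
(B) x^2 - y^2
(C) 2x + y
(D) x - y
A

A symmetric expression is unchanged when the variables are permuted; here the transformation to test is the swap (x, y) -> (y, x).
Substitute the transformed coordinates into each option and compare with the original:
(A) xy  ->  (y)(x) = xy   [equals xy: invariant]
(B) x^2 - y^2  ->  (y)^2 - (x)^2 = -x^2 + y^2   [differs from x^2 - y^2: not invariant]
(C) 2x + y  ->  2(y) + (x) = x + 2y   [differs from 2x + y: not invariant]
(D) x - y  ->  (y) - (x) = -x + y   [differs from x - y: not invariant]

Only option (A), xy, is unchanged by the transformation.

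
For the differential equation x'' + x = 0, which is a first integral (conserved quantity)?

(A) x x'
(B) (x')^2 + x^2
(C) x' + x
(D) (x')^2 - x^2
B

A first integral I satisfies dI/dt = 0 along every solution. Differentiate each option and use the equation of motion:
(A) d/dt[x x'] = (x')^2 + x x'' = (x')^2 - x^2, not identically 0
(B) d/dt[(x')^2 + x^2] = 2x'x'' + 2x x' = 2x'(-x) + 2x x' = 0
(C) d/dt[x' + x] = x'' + x' = -x + x', not identically 0
(D) d/dt[(x')^2 - x^2] = 2x'x'' - 2x x' = -4x x', not identically 0

Only (B) has zero time-derivative. So the energy-like quantity (x')^2 + x^2 is the first integral.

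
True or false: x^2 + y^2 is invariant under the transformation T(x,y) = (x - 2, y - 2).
False

Substitute T(x,y) = (x - 2, y - 2) into the expression and compare with the original.

Original: x^2 + y^2
After applying T: (x - 2)^2 + (y - 2)^2 = x^2 - 4x + y^2 - 4y + 8

This differs from the original x^2 + y^2 (difference: -4x - 4y + 8), so the expression is NOT invariant.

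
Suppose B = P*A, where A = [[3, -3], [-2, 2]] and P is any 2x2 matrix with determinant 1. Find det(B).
0

By the multiplicative property of determinants, det(B) = det(P*A) = det(P) * det(A) = det(A),
so the determinant is invariant under multiplication by any determinant-1 matrix; we just need det(A).

det(A) = (3)(2) - (-3)(-2) = 6 - 6 = 0

Therefore det(B) = 1 * 0 = 0.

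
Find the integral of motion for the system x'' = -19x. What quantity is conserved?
E = (x')^2 + 19x^2

Multiply the equation by x':
x' * x'' = -19x * x'
The left side is d/dt[(x')^2/2] and the right side is d/dt[-19x^2/2], so
d/dt[(x')^2/2 + 19x^2/2] = 0, i.e. (x')^2/2 + 19x^2/2 = constant.
Multiplying by 2, the integral of motion is E = (x')^2 + 19x^2.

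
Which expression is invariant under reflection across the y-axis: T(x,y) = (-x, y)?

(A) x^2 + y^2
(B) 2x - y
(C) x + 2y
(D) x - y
A

The map is reflection across the y-axis: T(x,y) = (-x, y).
Substitute the transformed coordinates into each option and compare with the original:
(A) x^2 + y^2  ->  (-x)^2 + (y)^2 = x^2 + y^2   [equals x^2 + y^2: invariant]
(B) 2x - y  ->  2(-x) - (y) = -2x - y   [differs from 2x - y: not invariant]
(C) x + 2y  ->  (-x) + 2(y) = -x + 2y   [differs from x + 2y: not invariant]
(D) x - y  ->  (-x) - (y) = -x - y   [differs from x - y: not invariant]

Only option (A), x^2 + y^2, is unchanged by the transformation.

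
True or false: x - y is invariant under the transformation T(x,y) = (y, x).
False

Substitute T(x,y) = (y, x) into the expression and compare with the original.

Original: x - y
After applying T: (y) - (x) = -x + y

This differs from the original x - y (difference: -2x + 2y), so the expression is NOT invariant.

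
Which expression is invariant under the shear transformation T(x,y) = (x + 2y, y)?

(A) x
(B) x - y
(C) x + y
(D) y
D

Under the shear T(x,y) = (x + 2y, y):
Substitute the transformed coordinates into each option and compare with the original:
(A) x  ->  (x + 2y) = x + 2y   [differs from x: not invariant]
(B) x - y  ->  (x + 2y) - (y) = x + y   [differs from x - y: not invariant]
(C) x + y  ->  (x + 2y) + (y) = x + 3y   [differs from x + y: not invariant]
(D) y  ->  (y) = y   [equals y: invariant]

Only option (D), y, is unchanged by the transformation.
A horizontal shear moves points parallel to the x-axis, so the y-coordinate (and any function of y alone) is unchanged.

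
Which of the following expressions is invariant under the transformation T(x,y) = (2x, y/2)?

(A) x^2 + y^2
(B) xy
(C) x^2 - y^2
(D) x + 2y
B

An expression E(x,y) is invariant under T if E(T(x,y)) = E(x,y). Here T(x,y) = (2x, y/2).
Substitute the transformed coordinates into each option and compare with the original:
(A) x^2 + y^2  ->  (2x)^2 + (y/2)^2 = 4x^2 + y^2/4   [differs from x^2 + y^2: not invariant]
(B) xy  ->  (2x)(y/2) = xy   [equals xy: invariant]
(C) x^2 - y^2  ->  (2x)^2 - (y/2)^2 = 4x^2 - y^2/4   [differs from x^2 - y^2: not invariant]
(D) x + 2y  ->  (2x) + 2(y/2) = 2x + y   [differs from x + 2y: not invariant]

Only option (B), xy, is unchanged by the transformation.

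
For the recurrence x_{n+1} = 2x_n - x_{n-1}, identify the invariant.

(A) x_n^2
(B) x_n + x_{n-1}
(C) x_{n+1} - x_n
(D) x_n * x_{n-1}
C

For the recurrence x_{n+1} = 2x_n - x_{n-1}:

If x_{n+1} = 2x_n - x_{n-1}, then:
x_{n+1} - x_n = x_n - x_{n-1}
The first difference is constant throughout the sequence.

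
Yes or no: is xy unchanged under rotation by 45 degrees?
No

Applying rotation by 45 degrees: x' = x*cos(45 degrees) - y*sin(45 degrees) = sqrt(2)x/2 - sqrt(2)y/2, y' = x*sin(45 degrees) + y*cos(45 degrees) = sqrt(2)x/2 + sqrt(2)y/2

Substituting into xy:
(sqrt(2)x/2 - sqrt(2)y/2)(sqrt(2)x/2 + sqrt(2)y/2)
= x^2/2 - y^2/2

This differs from the original expression xy, so it is NOT invariant.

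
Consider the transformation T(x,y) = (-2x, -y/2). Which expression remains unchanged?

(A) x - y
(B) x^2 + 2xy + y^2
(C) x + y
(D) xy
D

An expression E(x,y) is invariant under T if E(T(x,y)) = E(x,y). Here T(x,y) = (-2x, -y/2).
Substitute the transformed coordinates into each option and compare with the original:
(A) x - y  ->  (-2x) - (-y/2) = -2x + y/2   [differs from x - y: not invariant]
(B) x^2 + 2xy + y^2  ->  (-2x)^2 + 2(-2x)(-y/2) + (-y/2)^2 = 4x^2 + 2xy + y^2/4   [differs from x^2 + 2xy + y^2: not invariant]
(C) x + y  ->  (-2x) + (-y/2) = -2x - y/2   [differs from x + y: not invariant]
(D) xy  ->  (-2x)(-y/2) = xy   [equals xy: invariant]

Only option (D), xy, is unchanged by the transformation.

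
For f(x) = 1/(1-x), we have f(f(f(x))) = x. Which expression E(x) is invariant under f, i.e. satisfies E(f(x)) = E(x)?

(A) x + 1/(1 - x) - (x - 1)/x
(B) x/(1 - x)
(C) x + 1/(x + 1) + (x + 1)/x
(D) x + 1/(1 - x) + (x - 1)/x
D

Replace x by f(x) = 1/(1 - x) in each option and simplify. As a quick numerical cross-check, also compare E(3) with E(f(3)) = E(-1/2).

(A) x + 1/(1 - x) - (x - 1)/x  ->  (1/(1 - x)) + 1/(1 - (1/(1 - x))) - ((1/(1 - x)) - 1)/(1/(1 - x)) = (x^2(1 - x) - x + (x - 1)^2)/(x(x - 1)); check: E(3) = 11/6 but E(-1/2) = -17/6.   [not invariant]
(B) x/(1 - x)  ->  (1/(1 - x))/(1 - (1/(1 - x))) = -1/x; check: E(3) = -3/2 but E(-1/2) = -1/3.   [not invariant]
(C) x + 1/(x + 1) + (x + 1)/x  ->  (1/(1 - x)) + 1/((1/(1 - x)) + 1) + ((1/(1 - x)) + 1)/(1/(1 - x)) = (-x^3 + 6x^2 - 11x + 7)/(x^2 - 3x + 2); check: E(3) = 55/12 but E(-1/2) = 1/2.   [not invariant]
(D) x + 1/(1 - x) + (x - 1)/x  ->  (1/(1 - x)) + 1/(1 - (1/(1 - x))) + ((1/(1 - x)) - 1)/(1/(1 - x)), which simplifies back to x + 1/(1 - x) + (x - 1)/x; check: E(3) = 19/6, E(-1/2) = 19/6.   [invariant]

Only (D) is unchanged. Indeed f(f(x)) = 1/(1 - 1/(1-x)) = (1-x)/(-x) = (x-1)/x, so E(x) = x + f(x) + f(f(x)) is the sum over the whole 3-cycle; applying f just permutes the three terms cyclically (x -> f(x) -> f(f(x)) -> x), leaving the sum unchanged.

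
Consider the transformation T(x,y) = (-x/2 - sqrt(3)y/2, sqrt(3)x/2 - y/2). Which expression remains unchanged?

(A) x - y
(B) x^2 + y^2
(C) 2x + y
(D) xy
B

An expression E(x,y) is invariant under T if E(T(x,y)) = E(x,y). Here T(x,y) = (-x/2 - sqrt(3)y/2, sqrt(3)x/2 - y/2).
Substitute the transformed coordinates into each option and compare with the original:
(A) x - y  ->  (-x/2 - sqrt(3)y/2) - (sqrt(3)x/2 - y/2) = -sqrt(3)x/2 - x/2 - sqrt(3)y/2 + y/2   [differs from x - y: not invariant]
(B) x^2 + y^2  ->  (-x/2 - sqrt(3)y/2)^2 + (sqrt(3)x/2 - y/2)^2 = x^2 + y^2   [equals x^2 + y^2: invariant]
(C) 2x + y  ->  2(-x/2 - sqrt(3)y/2) + (sqrt(3)x/2 - y/2) = -x + sqrt(3)x/2 - sqrt(3)y - y/2   [differs from 2x + y: not invariant]
(D) xy  ->  (-x/2 - sqrt(3)y/2)(sqrt(3)x/2 - y/2) = -sqrt(3)x^2/4 - xy/2 + sqrt(3)y^2/4   [differs from xy: not invariant]

Only option (B), x^2 + y^2, is unchanged by the transformation.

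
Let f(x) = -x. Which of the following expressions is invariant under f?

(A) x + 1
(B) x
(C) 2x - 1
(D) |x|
D

For f(x) = -x:
Applying f replaces x by -x. Since |-x| = |x|, the absolute value is unchanged by f, whereas x -> -x, 2x - 1 -> -2x - 1 and x + 1 -> -x + 1 all change.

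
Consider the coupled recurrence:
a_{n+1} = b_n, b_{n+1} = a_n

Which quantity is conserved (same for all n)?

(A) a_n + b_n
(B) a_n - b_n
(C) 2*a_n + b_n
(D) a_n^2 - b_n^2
A

Replace a_n by a_{n+1} = b_n and b_n by b_{n+1} = a_n in each option and simplify:
(A) a_n + b_n  ->  (b_n) + (a_n) = a_n + b_n   [conserved]
(B) a_n - b_n  ->  (b_n) - (a_n) = -a_n + b_n   [not conserved]
(C) 2*a_n + b_n  ->  2*(b_n) + (a_n) = a_n + 2*b_n   [not conserved]
(D) a_n^2 - b_n^2  ->  (b_n)^2 - (a_n)^2 = -a_n^2 + b_n^2   [not conserved]

Only (A) a_n + b_n returns to itself after one step, so it is the conserved quantity.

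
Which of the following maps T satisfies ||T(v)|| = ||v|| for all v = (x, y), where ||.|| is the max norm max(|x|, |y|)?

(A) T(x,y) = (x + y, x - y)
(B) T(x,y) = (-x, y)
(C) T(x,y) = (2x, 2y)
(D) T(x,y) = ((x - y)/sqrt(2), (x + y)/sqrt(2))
B

A transformation preserves a norm if ||T(v)|| = ||v|| for every v; a single vector where the norm changes rules an option out.

(A) T(x,y) = (x + y, x - y): v = (1, 1) has norm max(|1|, |1|) = 1, but T(v) = (2, 0) has norm 2 -- not preserved.
(B) T(x,y) = (-x, y): preserves the norm -- it only permutes the coordinates and/or flips signs, which leaves max(|x|, |y|) unchanged.
(C) T(x,y) = (2x, 2y): v = (1, 0) has norm max(|1|, |0|) = 1, but T(v) = (2, 0) has norm 2 -- not preserved.
(D) T(x,y) = ((x - y)/sqrt(2), (x + y)/sqrt(2)): v = (1, 0) has norm max(|1|, |0|) = 1, but T(v) = (sqrt(2)/2, sqrt(2)/2) has norm sqrt(2)/2 -- not preserved.

Therefore the answer is (B).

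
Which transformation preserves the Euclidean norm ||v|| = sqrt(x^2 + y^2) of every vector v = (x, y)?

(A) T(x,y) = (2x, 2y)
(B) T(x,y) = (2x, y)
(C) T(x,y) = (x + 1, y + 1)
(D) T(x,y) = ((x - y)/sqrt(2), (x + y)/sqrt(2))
D

A transformation preserves a norm if ||T(v)|| = ||v|| for every v; a single vector where the norm changes rules an option out.

(A) T(x,y) = (2x, 2y): v = (1, 0) has norm sqrt((1)^2 + (0)^2) = 1, but T(v) = (2, 0) has norm 2 -- not preserved.
(B) T(x,y) = (2x, y): v = (1, 0) has norm sqrt((1)^2 + (0)^2) = 1, but T(v) = (2, 0) has norm 2 -- not preserved.
(C) T(x,y) = (x + 1, y + 1): v = (1, 0) has norm sqrt((1)^2 + (0)^2) = 1, but T(v) = (2, 1) has norm sqrt(5) -- not preserved.
(D) T(x,y) = ((x - y)/sqrt(2), (x + y)/sqrt(2)): preserves the norm -- it is an orthogonal map (a rotation/reflection), and (sqrt(2)(x - y)/2)^2 + (sqrt(2)(x + y)/2)^2 simplifies to x^2 + y^2.

Therefore the answer is (D).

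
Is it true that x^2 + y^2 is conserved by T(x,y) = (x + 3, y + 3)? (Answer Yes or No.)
No

Substitute T(x,y) = (x + 3, y + 3) into the expression and compare with the original.

Original: x^2 + y^2
After applying T: (x + 3)^2 + (y + 3)^2 = x^2 + 6x + y^2 + 6y + 18

This differs from the original x^2 + y^2 (difference: 6x + 6y + 18), so the expression is NOT invariant.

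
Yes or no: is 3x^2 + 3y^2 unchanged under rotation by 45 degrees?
Yes

Applying rotation by 45 degrees: x' = x*cos(45 degrees) - y*sin(45 degrees) = sqrt(2)x/2 - sqrt(2)y/2, y' = x*sin(45 degrees) + y*cos(45 degrees) = sqrt(2)x/2 + sqrt(2)y/2

Substituting into 3x^2 + 3y^2:
3(sqrt(2)x/2 - sqrt(2)y/2)^2 + 3(sqrt(2)x/2 + sqrt(2)y/2)^2
= 3x^2 + 3y^2

This equals the original expression 3x^2 + 3y^2, so it IS invariant.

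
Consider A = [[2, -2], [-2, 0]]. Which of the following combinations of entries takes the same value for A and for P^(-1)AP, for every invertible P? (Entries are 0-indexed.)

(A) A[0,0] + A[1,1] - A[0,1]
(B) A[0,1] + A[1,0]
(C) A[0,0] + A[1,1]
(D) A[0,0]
C

A[0,0] + A[1,1] is the trace of A. By the cyclic property of the trace, tr(P^(-1)AP) = tr(APP^(-1)) = tr(A), so it is the same for every matrix similar to A.

The other combinations are not similarity invariants. For example, take P = [[1, 2], [0, 1]] (det P = 1), so P^(-1) = [[1, -2], [0, 1]] and
B = P^(-1)AP = [[6, 10], [-2, -4]].
Evaluating each option on A and on B:
(A) A[0,0] + A[1,1] - A[0,1]: 4 for A, -8 for B -> changes
(B) A[0,1] + A[1,0]: -4 for A, 8 for B -> changes
(C) A[0,0] + A[1,1]: 2 for A, 2 for B -> unchanged
(D) A[0,0]: 2 for A, 6 for B -> changes

Only (C) A[0,0] + A[1,1] = 2 survives (and it does so for every P, not just this one), so it is the invariant.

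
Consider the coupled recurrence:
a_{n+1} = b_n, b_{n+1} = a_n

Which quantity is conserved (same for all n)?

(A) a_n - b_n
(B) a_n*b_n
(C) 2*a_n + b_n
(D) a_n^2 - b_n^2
B

Replace a_n by a_{n+1} = b_n and b_n by b_{n+1} = a_n in each option and simplify:
(A) a_n - b_n  ->  (b_n) - (a_n) = -a_n + b_n   [not conserved]
(B) a_n*b_n  ->  (b_n)*(a_n) = a_n*b_n   [conserved]
(C) 2*a_n + b_n  ->  2*(b_n) + (a_n) = a_n + 2*b_n   [not conserved]
(D) a_n^2 - b_n^2  ->  (b_n)^2 - (a_n)^2 = -a_n^2 + b_n^2   [not conserved]

Only (B) a_n*b_n returns to itself after one step, so it is the conserved quantity.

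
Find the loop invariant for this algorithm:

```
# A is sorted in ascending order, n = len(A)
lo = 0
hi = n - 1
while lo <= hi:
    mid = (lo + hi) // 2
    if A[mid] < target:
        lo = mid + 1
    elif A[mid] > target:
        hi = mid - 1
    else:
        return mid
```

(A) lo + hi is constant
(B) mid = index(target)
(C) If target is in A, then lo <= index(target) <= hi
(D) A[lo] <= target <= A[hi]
C

A loop invariant must hold before the first iteration and be re-established by every execution of the body.

(C) If target is in A, then lo <= index(target) <= hi: Before the loop [lo, hi] = [0, n-1] covers every index. When A[mid] < target, sortedness puts target strictly to the right of mid, so setting lo = mid + 1 keeps index(target) in [lo, hi]; symmetrically for hi = mid - 1. Hence 'if target is in A then lo <= index(target) <= hi' holds after every iteration, and when lo > hi it proves target is absent.

The other options fail:
(A) lo + hi is constant: each iteration moves exactly one of lo, hi, so lo + hi changes (e.g. 0 + (n-1) becomes (mid+1) + (n-1)).
(B) mid = index(target): mid is just the current probe; it equals index(target) only on the iteration that returns.
(D) A[lo] <= target <= A[hi]: fails when target is not in A (e.g. target < A[0] already violates it before the loop), so it is not maintained in general.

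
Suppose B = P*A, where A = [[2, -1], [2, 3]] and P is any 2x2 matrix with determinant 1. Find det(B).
8

By the multiplicative property of determinants, det(B) = det(P*A) = det(P) * det(A) = det(A),
so the determinant is invariant under multiplication by any determinant-1 matrix; we just need det(A).

det(A) = (2)(3) - (-1)(2) = 6 - (-2) = 8

Therefore det(B) = 1 * 8 = 8.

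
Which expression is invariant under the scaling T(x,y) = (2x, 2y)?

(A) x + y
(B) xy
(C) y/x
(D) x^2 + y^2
C

Under the uniform scaling T(x,y) = (2x, 2y):
Substitute the transformed coordinates into each option and compare with the original:
(A) x + y  ->  (2x) + (2y) = 2x + 2y   [differs from x + y: not invariant]
(B) xy  ->  (2x)(2y) = 4xy   [differs from xy: not invariant]
(C) y/x  ->  (2y)/(2x) = y/x   [equals y/x: invariant]
(D) x^2 + y^2  ->  (2x)^2 + (2y)^2 = 4x^2 + 4y^2   [differs from x^2 + y^2: not invariant]

Only option (C), y/x, is unchanged by the transformation.
The common factor 2 cancels in a ratio of coordinates, while sums, products and sums of squares pick up factors of 2 or 4.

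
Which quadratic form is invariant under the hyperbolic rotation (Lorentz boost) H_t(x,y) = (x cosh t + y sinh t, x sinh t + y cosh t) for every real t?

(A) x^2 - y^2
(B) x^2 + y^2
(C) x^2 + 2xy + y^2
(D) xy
A

Write x' = x cosh t + y sinh t, y' = x sinh t + y cosh t and substitute into each option:
(A) x^2 - y^2: (x cosh t + y sinh t)^2 - (x sinh t + y cosh t)^2 = x^2(cosh^2 t - sinh^2 t) + 2xy(cosh t sinh t - sinh t cosh t) + y^2(sinh^2 t - cosh^2 t) = x^2 - y^2   [invariant, using cosh^2 t - sinh^2 t = 1]
(B) x^2 + y^2: (x cosh t + y sinh t)^2 + (x sinh t + y cosh t)^2 = (x^2 + y^2)(cosh^2 t + sinh^2 t) + 4xy sinh t cosh t = (x^2 + y^2) cosh 2t + 2xy sinh 2t   [not invariant for t != 0]
(C) x^2 + 2xy + y^2: (x' + y')^2 with x' + y' = (x + y)(cosh t + sinh t) = (x + y)e^t, so it becomes (x + y)^2 e^(2t)   [not invariant for t != 0]
(D) xy: (x cosh t + y sinh t)(x sinh t + y cosh t) = xy(cosh^2 t + sinh^2 t) + (x^2 + y^2) sinh t cosh t = xy cosh 2t + (x^2 + y^2)(sinh 2t)/2   [not invariant for t != 0]

Only (A) x^2 - y^2 is unchanged; it is the Minkowski form preserved by Lorentz boosts, just as x^2 + y^2 is preserved by ordinary rotations.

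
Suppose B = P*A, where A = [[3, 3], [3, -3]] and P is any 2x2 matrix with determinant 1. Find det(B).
-18

By the multiplicative property of determinants, det(B) = det(P*A) = det(P) * det(A) = det(A),
so the determinant is invariant under multiplication by any determinant-1 matrix; we just need det(A).

det(A) = (3)(-3) - (3)(3) = -9 - 9 = -18

Therefore det(B) = 1 * (-18) = -18.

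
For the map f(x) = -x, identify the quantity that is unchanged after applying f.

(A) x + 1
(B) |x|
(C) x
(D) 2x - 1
B

For f(x) = -x:
Applying f replaces x by -x. Since |-x| = |x|, the absolute value is unchanged by f, whereas x -> -x, 2x - 1 -> -2x - 1 and x + 1 -> -x + 1 all change.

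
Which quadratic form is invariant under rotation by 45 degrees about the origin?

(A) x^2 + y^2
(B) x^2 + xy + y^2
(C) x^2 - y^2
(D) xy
A

Rotation by 45 degrees sends (x, y) to (sqrt(2)x/2 - sqrt(2)y/2, sqrt(2)x/2 + sqrt(2)y/2).
Substitute the transformed coordinates into each option and compare with the original:
(A) x^2 + y^2  ->  (sqrt(2)x/2 - sqrt(2)y/2)^2 + (sqrt(2)x/2 + sqrt(2)y/2)^2 = x^2 + y^2   [equals x^2 + y^2: invariant]
(B) x^2 + xy + y^2  ->  (sqrt(2)x/2 - sqrt(2)y/2)^2 + (sqrt(2)x/2 - sqrt(2)y/2)(sqrt(2)x/2 + sqrt(2)y/2) + (sqrt(2)x/2 + sqrt(2)y/2)^2 = 3x^2/2 + y^2/2   [differs from x^2 + xy + y^2: not invariant]
(C) x^2 - y^2  ->  (sqrt(2)x/2 - sqrt(2)y/2)^2 - (sqrt(2)x/2 + sqrt(2)y/2)^2 = -2xy   [differs from x^2 - y^2: not invariant]
(D) xy  ->  (sqrt(2)x/2 - sqrt(2)y/2)(sqrt(2)x/2 + sqrt(2)y/2) = x^2/2 - y^2/2   [differs from xy: not invariant]

Only option (A), x^2 + y^2, is unchanged by the transformation.
x^2 + y^2 is the squared distance from the origin, which rotations preserve.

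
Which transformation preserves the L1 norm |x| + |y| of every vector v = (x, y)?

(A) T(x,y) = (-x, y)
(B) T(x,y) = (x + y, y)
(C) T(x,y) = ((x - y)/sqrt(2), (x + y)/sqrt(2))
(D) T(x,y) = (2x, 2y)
A

A transformation preserves a norm if ||T(v)|| = ||v|| for every v; a single vector where the norm changes rules an option out.

(A) T(x,y) = (-x, y): preserves the norm -- it only permutes the coordinates and/or flips signs, which leaves |x| + |y| unchanged.
(B) T(x,y) = (x + y, y): v = (0, 1) has norm |0| + |1| = 1, but T(v) = (1, 1) has norm 2 -- not preserved.
(C) T(x,y) = ((x - y)/sqrt(2), (x + y)/sqrt(2)): v = (1, 0) has norm |1| + |0| = 1, but T(v) = (sqrt(2)/2, sqrt(2)/2) has norm sqrt(2) -- not preserved.
(D) T(x,y) = (2x, 2y): v = (1, 0) has norm |1| + |0| = 1, but T(v) = (2, 0) has norm 2 -- not preserved.

Therefore the answer is (A).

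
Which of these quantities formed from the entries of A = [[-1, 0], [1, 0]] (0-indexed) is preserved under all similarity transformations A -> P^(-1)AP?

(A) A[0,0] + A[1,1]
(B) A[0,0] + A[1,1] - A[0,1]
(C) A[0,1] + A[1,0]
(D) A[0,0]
A

A[0,0] + A[1,1] is the trace of A. By the cyclic property of the trace, tr(P^(-1)AP) = tr(APP^(-1)) = tr(A), so it is the same for every matrix similar to A.

The other combinations are not similarity invariants. For example, take P = [[2, 1], [1, 1]] (det P = 1), so P^(-1) = [[1, -1], [-1, 2]] and
B = P^(-1)AP = [[-4, -2], [6, 3]].
Evaluating each option on A and on B:
(A) A[0,0] + A[1,1]: -1 for A, -1 for B -> unchanged
(B) A[0,0] + A[1,1] - A[0,1]: -1 for A, 1 for B -> changes
(C) A[0,1] + A[1,0]: 1 for A, 4 for B -> changes
(D) A[0,0]: -1 for A, -4 for B -> changes

Only (A) A[0,0] + A[1,1] = -1 survives (and it does so for every P, not just this one), so it is the invariant.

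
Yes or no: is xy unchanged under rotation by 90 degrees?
No

Applying rotation by 90 degrees: x' = x*cos(90 degrees) - y*sin(90 degrees) = -y, y' = x*sin(90 degrees) + y*cos(90 degrees) = x

Substituting into xy:
(-y)(x)
= -xy

This differs from the original expression xy, so it is NOT invariant.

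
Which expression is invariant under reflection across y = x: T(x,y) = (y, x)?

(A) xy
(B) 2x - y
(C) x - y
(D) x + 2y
A

The map is reflection across y = x: T(x,y) = (y, x).
Substitute the transformed coordinates into each option and compare with the original:
(A) xy  ->  (y)(x) = xy   [equals xy: invariant]
(B) 2x - y  ->  2(y) - (x) = -x + 2y   [differs from 2x - y: not invariant]
(C) x - y  ->  (y) - (x) = -x + y   [differs from x - y: not invariant]
(D) x + 2y  ->  (y) + 2(x) = 2x + y   [differs from x + 2y: not invariant]

Only option (A), xy, is unchanged by the transformation.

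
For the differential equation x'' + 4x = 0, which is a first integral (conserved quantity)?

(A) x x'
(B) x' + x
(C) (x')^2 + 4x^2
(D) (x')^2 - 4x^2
C

A first integral I satisfies dI/dt = 0 along every solution. Differentiate each option and use the equation of motion:
(A) d/dt[x x'] = (x')^2 + x x'' = (x')^2 - 4x^2, not identically 0
(B) d/dt[x' + x] = x'' + x' = -4x + x', not identically 0
(C) d/dt[(x')^2 + 4x^2] = 2x'x'' + 8x x' = 2x'(-4x) + 8x x' = 0
(D) d/dt[(x')^2 - 4x^2] = 2x'x'' - 8x x' = -16x x', not identically 0

Only (C) has zero time-derivative. So the energy-like quantity (x')^2 + 4x^2 is the first integral.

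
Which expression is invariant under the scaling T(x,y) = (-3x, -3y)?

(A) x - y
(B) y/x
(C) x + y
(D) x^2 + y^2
B

Under the uniform scaling T(x,y) = (-3x, -3y):
Substitute the transformed coordinates into each option and compare with the original:
(A) x - y  ->  (-3x) - (-3y) = -3x + 3y   [differs from x - y: not invariant]
(B) y/x  ->  (-3y)/(-3x) = y/x   [equals y/x: invariant]
(C) x + y  ->  (-3x) + (-3y) = -3x - 3y   [differs from x + y: not invariant]
(D) x^2 + y^2  ->  (-3x)^2 + (-3y)^2 = 9x^2 + 9y^2   [differs from x^2 + y^2: not invariant]

Only option (B), y/x, is unchanged by the transformation.
The common factor -3 cancels in a ratio of coordinates, while sums, products and sums of squares pick up factors of -3 or 9.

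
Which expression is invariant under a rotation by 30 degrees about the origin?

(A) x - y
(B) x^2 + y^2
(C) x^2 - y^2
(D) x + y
B

A rotation by 30 degrees sends (x, y) to (sqrt(3)x/2 - y/2, x/2 + sqrt(3)y/2).
Substitute the transformed coordinates into each option and compare with the original:
(A) x - y  ->  (sqrt(3)x/2 - y/2) - (x/2 + sqrt(3)y/2) = -x/2 + sqrt(3)x/2 - sqrt(3)y/2 - y/2   [differs from x - y: not invariant]
(B) x^2 + y^2  ->  (sqrt(3)x/2 - y/2)^2 + (x/2 + sqrt(3)y/2)^2 = x^2 + y^2   [equals x^2 + y^2: invariant]
(C) x^2 - y^2  ->  (sqrt(3)x/2 - y/2)^2 - (x/2 + sqrt(3)y/2)^2 = x^2/2 - sqrt(3)xy - y^2/2   [differs from x^2 - y^2: not invariant]
(D) x + y  ->  (sqrt(3)x/2 - y/2) + (x/2 + sqrt(3)y/2) = x/2 + sqrt(3)x/2 - y/2 + sqrt(3)y/2   [differs from x + y: not invariant]

Only option (B), x^2 + y^2, is unchanged by the transformation.
Geometrically, x^2 + y^2 is the squared distance from the origin, which every rotation about the origin preserves.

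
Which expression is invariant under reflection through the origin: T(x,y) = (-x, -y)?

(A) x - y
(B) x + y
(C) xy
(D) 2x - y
C

The map is reflection through the origin: T(x,y) = (-x, -y).
Substitute the transformed coordinates into each option and compare with the original:
(A) x - y  ->  (-x) - (-y) = -x + y   [differs from x - y: not invariant]
(B) x + y  ->  (-x) + (-y) = -x - y   [differs from x + y: not invariant]
(C) xy  ->  (-x)(-y) = xy   [equals xy: invariant]
(D) 2x - y  ->  2(-x) - (-y) = -2x + y   [differs from 2x - y: not invariant]

Only option (C), xy, is unchanged by the transformation.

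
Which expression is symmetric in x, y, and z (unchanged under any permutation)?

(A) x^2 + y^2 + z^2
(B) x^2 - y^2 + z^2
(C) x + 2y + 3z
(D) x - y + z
A

A symmetric expression is unchanged when the variables are permuted; here the transformation to test is the swap (x, y) -> (y, x).
A symmetric expression must survive every permutation; the single swap x <-> y already eliminates the distractors, and the keyed expression is also unchanged by x <-> z and y <-> z (each variable enters it in exactly the same way).
Substitute the transformed coordinates into each option and compare with the original:
(A) x^2 + y^2 + z^2  ->  (y)^2 + (x)^2 + z^2 = x^2 + y^2 + z^2   [equals x^2 + y^2 + z^2: invariant]
(B) x^2 - y^2 + z^2  ->  (y)^2 - (x)^2 + z^2 = -x^2 + y^2 + z^2   [differs from x^2 - y^2 + z^2: not invariant]
(C) x + 2y + 3z  ->  (y) + 2(x) + 3z = 2x + y + 3z   [differs from x + 2y + 3z: not invariant]
(D) x - y + z  ->  (y) - (x) + z = -x + y + z   [differs from x - y + z: not invariant]

Only option (A), x^2 + y^2 + z^2, is unchanged by the transformation.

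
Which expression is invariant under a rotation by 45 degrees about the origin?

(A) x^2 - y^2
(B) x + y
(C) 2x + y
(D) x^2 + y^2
D

A rotation by 45 degrees sends (x, y) to (sqrt(2)x/2 - sqrt(2)y/2, sqrt(2)x/2 + sqrt(2)y/2).
Substitute the transformed coordinates into each option and compare with the original:
(A) x^2 - y^2  ->  (sqrt(2)x/2 - sqrt(2)y/2)^2 - (sqrt(2)x/2 + sqrt(2)y/2)^2 = -2xy   [differs from x^2 - y^2: not invariant]
(B) x + y  ->  (sqrt(2)x/2 - sqrt(2)y/2) + (sqrt(2)x/2 + sqrt(2)y/2) = sqrt(2)x   [differs from x + y: not invariant]
(C) 2x + y  ->  2(sqrt(2)x/2 - sqrt(2)y/2) + (sqrt(2)x/2 + sqrt(2)y/2) = 3sqrt(2)x/2 - sqrt(2)y/2   [differs from 2x + y: not invariant]
(D) x^2 + y^2  ->  (sqrt(2)x/2 - sqrt(2)y/2)^2 + (sqrt(2)x/2 + sqrt(2)y/2)^2 = x^2 + y^2   [equals x^2 + y^2: invariant]

Only option (D), x^2 + y^2, is unchanged by the transformation.
Geometrically, x^2 + y^2 is the squared distance from the origin, which every rotation about the origin preserves.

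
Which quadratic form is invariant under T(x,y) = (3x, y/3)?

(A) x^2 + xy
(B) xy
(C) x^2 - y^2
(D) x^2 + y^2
B

T multiplies x by 3 and divides y by 3.
Substitute the transformed coordinates into each option and compare with the original:
(A) x^2 + xy  ->  (3x)^2 + (3x)(y/3) = 9x^2 + xy   [differs from x^2 + xy: not invariant]
(B) xy  ->  (3x)(y/3) = xy   [equals xy: invariant]
(C) x^2 - y^2  ->  (3x)^2 - (y/3)^2 = 9x^2 - y^2/9   [differs from x^2 - y^2: not invariant]
(D) x^2 + y^2  ->  (3x)^2 + (y/3)^2 = 9x^2 + y^2/9   [differs from x^2 + y^2: not invariant]

Only option (B), xy, is unchanged by the transformation.
The factors 3 and 1/3 cancel only in the pure product xy.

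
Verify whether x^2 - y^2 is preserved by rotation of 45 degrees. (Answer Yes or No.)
No

Applying rotation by 45 degrees: x' = x*cos(45 degrees) - y*sin(45 degrees) = sqrt(2)x/2 - sqrt(2)y/2, y' = x*sin(45 degrees) + y*cos(45 degrees) = sqrt(2)x/2 + sqrt(2)y/2

Substituting into x^2 - y^2:
(sqrt(2)x/2 - sqrt(2)y/2)^2 - (sqrt(2)x/2 + sqrt(2)y/2)^2
= -2xy

This differs from the original expression x^2 - y^2, so it is NOT invariant.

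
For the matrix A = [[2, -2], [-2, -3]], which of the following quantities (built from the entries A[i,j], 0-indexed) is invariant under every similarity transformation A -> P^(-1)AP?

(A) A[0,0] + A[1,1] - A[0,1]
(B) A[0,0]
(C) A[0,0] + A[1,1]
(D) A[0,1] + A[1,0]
C

A[0,0] + A[1,1] is the trace of A. By the cyclic property of the trace, tr(P^(-1)AP) = tr(APP^(-1)) = tr(A), so it is the same for every matrix similar to A.

The other combinations are not similarity invariants. For example, take P = [[1, -1], [0, 1]] (det P = 1), so P^(-1) = [[1, 1], [0, 1]] and
B = P^(-1)AP = [[0, -5], [-2, -1]].
Evaluating each option on A and on B:
(A) A[0,0] + A[1,1] - A[0,1]: 1 for A, 4 for B -> changes
(B) A[0,0]: 2 for A, 0 for B -> changes
(C) A[0,0] + A[1,1]: -1 for A, -1 for B -> unchanged
(D) A[0,1] + A[1,0]: -4 for A, -7 for B -> changes

Only (C) A[0,0] + A[1,1] = -1 survives (and it does so for every P, not just this one), so it is the invariant.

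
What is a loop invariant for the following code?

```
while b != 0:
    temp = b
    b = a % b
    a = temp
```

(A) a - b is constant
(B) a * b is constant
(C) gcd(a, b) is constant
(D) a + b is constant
C

A loop invariant must hold before the first iteration and be re-established by every execution of the body.

(C) gcd(a, b) is constant: One iteration replaces (a, b) by (b, a mod b). Since a mod b = a - q*b for an integer q, any common divisor of a and b divides b and a mod b, and conversely; hence gcd(b, a mod b) = gcd(a, b). For instance (29, 9) -> (9, 2) keeps gcd = 1. At exit b = 0 and a = gcd of the original inputs.

The other options fail:
(A) a - b is constant: e.g. (a, b) = (29, 9) -> (9, 2): the difference goes from 20 to 7.
(B) a * b is constant: e.g. (a, b) = (29, 9) -> (9, 2): the product goes from 261 to 18.
(D) a + b is constant: e.g. (a, b) = (29, 9) -> (9, 2): the sum goes from 38 to 11.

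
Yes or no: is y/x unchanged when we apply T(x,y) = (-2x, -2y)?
Yes

Substitute T(x,y) = (-2x, -2y) into the expression and compare with the original.

Original: y/x
After applying T: (-2y)/(-2x) = y/x

This is identical to the original y/x, so the expression is invariant.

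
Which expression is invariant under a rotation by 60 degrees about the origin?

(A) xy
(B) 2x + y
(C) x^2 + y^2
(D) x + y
C

A rotation by 60 degrees sends (x, y) to (x/2 - sqrt(3)y/2, sqrt(3)x/2 + y/2).
Substitute the transformed coordinates into each option and compare with the original:
(A) xy  ->  (x/2 - sqrt(3)y/2)(sqrt(3)x/2 + y/2) = sqrt(3)x^2/4 - xy/2 - sqrt(3)y^2/4   [differs from xy: not invariant]
(B) 2x + y  ->  2(x/2 - sqrt(3)y/2) + (sqrt(3)x/2 + y/2) = sqrt(3)x/2 + x - sqrt(3)y + y/2   [differs from 2x + y: not invariant]
(C) x^2 + y^2  ->  (x/2 - sqrt(3)y/2)^2 + (sqrt(3)x/2 + y/2)^2 = x^2 + y^2   [equals x^2 + y^2: invariant]
(D) x + y  ->  (x/2 - sqrt(3)y/2) + (sqrt(3)x/2 + y/2) = x/2 + sqrt(3)x/2 - sqrt(3)y/2 + y/2   [differs from x + y: not invariant]

Only option (C), x^2 + y^2, is unchanged by the transformation.
Geometrically, x^2 + y^2 is the squared distance from the origin, which every rotation about the origin preserves.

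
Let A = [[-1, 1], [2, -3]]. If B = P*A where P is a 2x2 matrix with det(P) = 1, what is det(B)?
1

By the multiplicative property of determinants, det(B) = det(P*A) = det(P) * det(A) = det(A),
so the determinant is invariant under multiplication by any determinant-1 matrix; we just need det(A).

det(A) = (-1)(-3) - (1)(2) = 3 - 2 = 1

Therefore det(B) = 1 * 1 = 1.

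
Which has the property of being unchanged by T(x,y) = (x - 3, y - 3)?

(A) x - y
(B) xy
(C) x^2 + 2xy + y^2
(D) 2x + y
A

An expression E(x,y) is invariant under T if E(T(x,y)) = E(x,y). Here T(x,y) = (x - 3, y - 3).
Substitute the transformed coordinates into each option and compare with the original:
(A) x - y  ->  (x - 3) - (y - 3) = x - y   [equals x - y: invariant]
(B) xy  ->  (x - 3)(y - 3) = xy - 3x - 3y + 9   [differs from xy: not invariant]
(C) x^2 + 2xy + y^2  ->  (x - 3)^2 + 2(x - 3)(y - 3) + (y - 3)^2 = x^2 + 2xy - 12x + y^2 - 12y + 36   [differs from x^2 + 2xy + y^2: not invariant]
(D) 2x + y  ->  2(x - 3) + (y - 3) = 2x + y - 9   [differs from 2x + y: not invariant]

Only option (A), x - y, is unchanged by the transformation.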